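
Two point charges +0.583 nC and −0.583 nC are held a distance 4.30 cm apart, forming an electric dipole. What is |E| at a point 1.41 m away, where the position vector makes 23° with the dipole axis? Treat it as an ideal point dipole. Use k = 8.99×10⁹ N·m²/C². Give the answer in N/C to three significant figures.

Dipole moment p = qd = (5.83×10⁻¹⁰ C)(0.0430 m) = 2.507×10⁻¹¹ C·m.
At angle θ the dipole field magnitude is E = (kp/r³)·√(1 + 3cos²θ).
kp/r³ = (8.99×10⁹)(2.507×10⁻¹¹) / (1.41)³ = 0.08040 N/C.
√(1 + 3cos²23°) = √(1 + 3·0.8473) = √3.5420 ≈ 1.8820.
E ≈ 0.08040 × 1.882 = 0.1513 N/C.

E ≈ 0.151 N/C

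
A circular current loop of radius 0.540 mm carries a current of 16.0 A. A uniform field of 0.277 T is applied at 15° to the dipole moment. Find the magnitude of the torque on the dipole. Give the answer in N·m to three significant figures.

Magnetic moment m = IA = Iπa² = (16.0)·π·(5.40×10⁻⁴)² = 1.466×10⁻⁵ A·m².
Torque on a magnetic dipole: τ = mB sinθ.
τ = (1.466×10⁻⁵)(0.277)·sin15° = 1.051×10⁻⁶ N·m.

τ ≈ 1.05×10⁻⁶ N·m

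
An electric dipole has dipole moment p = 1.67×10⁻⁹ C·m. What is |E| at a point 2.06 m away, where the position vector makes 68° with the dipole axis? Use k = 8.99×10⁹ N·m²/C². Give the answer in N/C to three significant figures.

At angle θ the dipole field magnitude is E = (kp/r³)·√(1 + 3cos²θ).
kp/r³ = (8.99×10⁹)(1.67×10⁻⁹) / (2.06)³ = 1.717 N/C.
√(1 + 3cos²68°) = √(1 + 3·0.1403) = √1.4210 ≈ 1.1921.
E ≈ 1.717 × 1.192 = 2.047 N/C.

E ≈ 2.05 N/C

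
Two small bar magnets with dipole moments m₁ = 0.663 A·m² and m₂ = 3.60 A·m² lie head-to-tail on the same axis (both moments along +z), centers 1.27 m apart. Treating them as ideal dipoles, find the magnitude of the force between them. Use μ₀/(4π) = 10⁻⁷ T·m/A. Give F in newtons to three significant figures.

On-axis B of dipole 1: B = (μ₀/4π)·2m₁/r³. Force on dipole 2: F = m₂·dB/dr.
dB/dr = −(μ₀/4π)·6m₁/r⁴, so |F| = (μ₀/4π)·6m₁m₂/r⁴.
F = 6(10⁻⁷)(0.663)(3.60)/(1.27)⁴ = 5.505×10⁻⁷ N.

F ≈ 5.50×10⁻⁷ N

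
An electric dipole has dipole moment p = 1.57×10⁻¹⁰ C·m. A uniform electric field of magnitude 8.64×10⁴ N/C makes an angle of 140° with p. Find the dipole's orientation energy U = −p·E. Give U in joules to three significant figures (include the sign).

U = −p·E = −pE cosθ.
U = −(1.57×10⁻¹⁰)(8.64×10⁴)·cos140° = 1.039×10⁻⁵ J.

U ≈ 1.04×10⁻⁵ J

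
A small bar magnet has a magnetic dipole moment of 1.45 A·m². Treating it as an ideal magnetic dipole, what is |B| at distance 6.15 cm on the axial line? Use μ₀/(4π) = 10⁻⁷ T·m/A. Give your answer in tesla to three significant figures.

On axis B = (μ₀/4π)·2m/r³.
B = 2·(10⁻⁷)·(1.45) / (0.0615)³ = 0.001247 T.

B ≈ 0.00125 T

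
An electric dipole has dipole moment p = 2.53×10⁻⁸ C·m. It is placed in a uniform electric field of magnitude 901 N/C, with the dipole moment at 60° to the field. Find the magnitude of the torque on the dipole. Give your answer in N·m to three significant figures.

τ ≈ 1.97×10⁻⁵ N·m

Torque on an electric dipole: τ = pE sinθ.
τ = (2.53×10⁻⁸)(901)·sin60° = 1.974×10⁻⁵ N·m.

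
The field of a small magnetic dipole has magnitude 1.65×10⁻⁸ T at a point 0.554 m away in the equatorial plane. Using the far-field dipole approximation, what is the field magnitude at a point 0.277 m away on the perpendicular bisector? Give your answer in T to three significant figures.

Dipole fields scale as 1/r³ in the far field; the geometry is the same at both points.
B₂ = B₁ · (r₁/r₂)³ = 1.65×10⁻⁸ · (0.554/0.277)³.
(r₁/r₂)³ = (2)³ = 8.
B₂ ≈ 1.320×10⁻⁷ T.

B ≈ 1.32×10⁻⁷ T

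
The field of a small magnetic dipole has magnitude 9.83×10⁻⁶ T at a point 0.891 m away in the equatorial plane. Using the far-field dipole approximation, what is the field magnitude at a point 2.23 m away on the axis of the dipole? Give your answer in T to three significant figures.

B ≈ 1.25×10⁻⁶ T

Dipole fields scale as 1/r³ in the far field.
The axial field is twice the equatorial field at the same r, so the geometry factor is 2/1.
B₂ = B₁ · (2/1) · (r₁/r₂)³ = 9.83×10⁻⁶ · 2 · (0.891/2.23)³.
(r₁/r₂)³ = (0.3996)³ = 0.06378.
B₂ ≈ 1.254×10⁻⁶ T.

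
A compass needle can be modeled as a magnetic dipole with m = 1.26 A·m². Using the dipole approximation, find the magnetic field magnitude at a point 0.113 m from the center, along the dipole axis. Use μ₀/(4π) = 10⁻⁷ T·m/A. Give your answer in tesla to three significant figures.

On axis B = (μ₀/4π)·2m/r³.
B = 2·(10⁻⁷)·(1.26) / (0.113)³ = 1.746×10⁻⁴ T.

B ≈ 1.75×10⁻⁴ T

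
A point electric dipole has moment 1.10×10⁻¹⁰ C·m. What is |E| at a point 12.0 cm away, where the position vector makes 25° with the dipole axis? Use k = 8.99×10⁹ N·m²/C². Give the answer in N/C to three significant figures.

E ≈ 1070 N/C

At angle θ the dipole field magnitude is E = (kp/r³)·√(1 + 3cos²θ).
kp/r³ = (8.99×10⁹)(1.10×10⁻¹⁰) / (0.120)³ = 572.3 N/C.
√(1 + 3cos²25°) = √(1 + 3·0.8214) = √3.4642 ≈ 1.8612.
E ≈ 572.3 × 1.861 = 1065 N/C.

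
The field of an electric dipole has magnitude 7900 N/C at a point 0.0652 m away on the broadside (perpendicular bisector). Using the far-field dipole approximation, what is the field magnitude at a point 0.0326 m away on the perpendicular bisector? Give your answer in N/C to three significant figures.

Dipole fields scale as 1/r³ in the far field; the geometry is the same at both points.
E₂ = E₁ · (r₁/r₂)³ = 7900 · (0.0652/0.0326)³.
(r₁/r₂)³ = (2)³ = 8.
E₂ ≈ 6.320×10⁴ N/C.

E ≈ 6.32×10⁴ N/C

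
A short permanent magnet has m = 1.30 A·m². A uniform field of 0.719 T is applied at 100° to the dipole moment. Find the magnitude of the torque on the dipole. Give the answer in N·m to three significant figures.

τ ≈ 0.920 N·m

Torque on a magnetic dipole: τ = mB sinθ.
τ = (1.30)(0.719)·sin100° = 0.9205 N·m.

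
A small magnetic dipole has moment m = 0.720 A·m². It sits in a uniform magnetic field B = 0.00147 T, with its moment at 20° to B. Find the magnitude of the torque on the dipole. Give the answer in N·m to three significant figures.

Torque on a magnetic dipole: τ = mB sinθ.
τ = (0.720)(0.00147)·sin20° = 3.620×10⁻⁴ N·m.

τ ≈ 3.62×10⁻⁴ N·m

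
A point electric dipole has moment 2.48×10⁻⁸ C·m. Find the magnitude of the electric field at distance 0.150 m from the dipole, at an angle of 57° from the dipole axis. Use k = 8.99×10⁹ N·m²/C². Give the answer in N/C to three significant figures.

E ≈ 9.08×10⁴ N/C

At angle θ the dipole field magnitude is E = (kp/r³)·√(1 + 3cos²θ).
kp/r³ = (8.99×10⁹)(2.48×10⁻⁸) / (0.150)³ = 6.606×10⁴ N/C.
√(1 + 3cos²57°) = √(1 + 3·0.2966) = √1.8899 ≈ 1.3747.
E ≈ 6.606×10⁴ × 1.375 = 9.081×10⁴ N/C.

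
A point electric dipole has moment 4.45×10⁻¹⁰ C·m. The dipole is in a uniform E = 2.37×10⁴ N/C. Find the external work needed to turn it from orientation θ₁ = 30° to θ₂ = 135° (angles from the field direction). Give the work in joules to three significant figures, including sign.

W ≈ 1.66×10⁻⁵ J

W_ext = ΔU = U(θ₂) − U(θ₁) = −pE cosθ₂ − (−pE cosθ₁) = pE(cosθ₁ − cosθ₂).
W = (4.45×10⁻¹⁰)(2.37×10⁴)·(cos30° − cos135°) = (1.055×10⁻⁵)·(+1.5731) = 1.659×10⁻⁵ J.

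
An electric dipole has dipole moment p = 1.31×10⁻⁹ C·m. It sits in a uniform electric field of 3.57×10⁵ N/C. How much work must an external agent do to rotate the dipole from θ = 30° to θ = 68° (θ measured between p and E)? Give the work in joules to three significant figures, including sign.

W ≈ 2.30×10⁻⁴ J

W_ext = ΔU = U(θ₂) − U(θ₁) = −pE cosθ₂ − (−pE cosθ₁) = pE(cosθ₁ − cosθ₂).
W = (1.31×10⁻⁹)(3.57×10⁵)·(cos30° − cos68°) = (4.677×10⁻⁴)·(+0.4914) = 2.298×10⁻⁴ J.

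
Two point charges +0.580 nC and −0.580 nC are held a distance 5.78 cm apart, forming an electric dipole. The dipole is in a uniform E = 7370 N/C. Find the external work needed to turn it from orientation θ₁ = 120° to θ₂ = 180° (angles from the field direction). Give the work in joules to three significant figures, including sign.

Dipole moment p = qd = (5.80×10⁻¹⁰ C)(0.0578 m) = 3.352×10⁻¹¹ C·m.
W_ext = ΔU = U(θ₂) − U(θ₁) = −pE cosθ₂ − (−pE cosθ₁) = pE(cosθ₁ − cosθ₂).
W = (3.352×10⁻¹¹)(7370)·(cos120° − cos180°) = (2.470×10⁻⁷)·(+0.5000) = 1.235×10⁻⁷ J.

W ≈ 1.24×10⁻⁷ J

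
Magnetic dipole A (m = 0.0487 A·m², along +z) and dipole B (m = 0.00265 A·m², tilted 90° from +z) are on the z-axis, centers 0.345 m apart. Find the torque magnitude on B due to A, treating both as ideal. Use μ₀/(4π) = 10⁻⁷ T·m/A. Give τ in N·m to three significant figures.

τ ≈ 6.29×10⁻¹⁰ N·m

Dipole B is on the axis of dipole A, so B₁ there is axial: B₁ = (μ₀/4π)·2m₁/r³ along +z.
B₁ = 2(10⁻⁷)(0.0487)/(0.345)³ = 2.372×10⁻⁷ T.
τ = m₂ B₁ sinθ.
τ = (0.00265)(2.372×10⁻⁷)·sin90° = 6.286×10⁻¹⁰ N·m.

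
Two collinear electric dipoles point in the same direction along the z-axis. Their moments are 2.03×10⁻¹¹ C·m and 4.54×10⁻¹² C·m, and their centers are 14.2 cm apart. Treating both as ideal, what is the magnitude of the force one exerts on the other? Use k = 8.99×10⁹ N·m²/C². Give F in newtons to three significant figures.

F ≈ 1.22×10⁻⁸ N

On-axis field of dipole 1 at distance r: E = 2kp₁/r³. Force on dipole 2 is F = p₂·dE/dr (gradient along axis).
dE/dr = −6kp₁/r⁴, so |F| = 6kp₁p₂/r⁴ (attractive for aligned moments).
F = 6(8.99×10⁹)(2.03×10⁻¹¹)(4.54×10⁻¹²)/(0.142)⁴ = 1.223×10⁻⁸ N.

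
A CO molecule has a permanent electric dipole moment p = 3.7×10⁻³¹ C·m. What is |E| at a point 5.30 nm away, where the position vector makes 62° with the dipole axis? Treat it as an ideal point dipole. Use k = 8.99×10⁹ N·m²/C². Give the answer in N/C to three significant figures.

E ≈ 2.88×10⁴ N/C

At angle θ the dipole field magnitude is E = (kp/r³)·√(1 + 3cos²θ).
kp/r³ = (8.99×10⁹)(3.70×10⁻³¹) / (5.30×10⁻⁹)³ = 2.234×10⁴ N/C.
√(1 + 3cos²62°) = √(1 + 3·0.2204) = √1.6612 ≈ 1.2889.
E ≈ 2.234×10⁴ × 1.289 = 2.880×10⁴ N/C.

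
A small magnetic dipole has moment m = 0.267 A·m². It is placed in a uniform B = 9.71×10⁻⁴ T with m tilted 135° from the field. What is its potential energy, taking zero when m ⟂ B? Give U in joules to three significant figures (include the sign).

U ≈ 1.83×10⁻⁴ J

U = −m·B = −mB cosθ.
U = −(0.267)(9.71×10⁻⁴)·cos135° = 1.833×10⁻⁴ J.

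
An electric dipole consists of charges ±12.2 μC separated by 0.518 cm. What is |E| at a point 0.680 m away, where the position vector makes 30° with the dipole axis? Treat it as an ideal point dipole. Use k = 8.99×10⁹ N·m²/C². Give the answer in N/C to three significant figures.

E ≈ 3260 N/C

Dipole moment p = qd = (1.22×10⁻⁵ C)(0.00518 m) = 6.32×10⁻⁸ C·m.
At angle θ the dipole field magnitude is E = (kp/r³)·√(1 + 3cos²θ).
kp/r³ = (8.99×10⁹)(6.32×10⁻⁸) / (0.680)³ = 1807 N/C.
√(1 + 3cos²30°) = √(1 + 3·0.7500) = √3.2500 ≈ 1.8028.
E ≈ 1807 × 1.803 = 3258 N/C.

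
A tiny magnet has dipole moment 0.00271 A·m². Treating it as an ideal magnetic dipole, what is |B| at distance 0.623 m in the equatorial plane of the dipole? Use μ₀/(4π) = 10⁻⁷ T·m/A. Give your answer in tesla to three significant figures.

B ≈ 1.12×10⁻⁹ T

In the equatorial plane B = (μ₀/4π)·m/r³ (half the axial value).
B = (10⁻⁷)·(0.00271) / (0.623)³ = 1.121×10⁻⁹ T.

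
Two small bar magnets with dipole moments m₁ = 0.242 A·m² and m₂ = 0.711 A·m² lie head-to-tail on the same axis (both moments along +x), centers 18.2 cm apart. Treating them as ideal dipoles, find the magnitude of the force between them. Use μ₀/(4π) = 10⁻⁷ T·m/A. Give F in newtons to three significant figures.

F ≈ 9.41×10⁻⁵ N

On-axis B of dipole 1: B = (μ₀/4π)·2m₁/r³. Force on dipole 2: F = m₂·dB/dr.
dB/dr = −(μ₀/4π)·6m₁/r⁴, so |F| = (μ₀/4π)·6m₁m₂/r⁴.
F = 6(10⁻⁷)(0.242)(0.711)/(0.182)⁴ = 9.409×10⁻⁵ N.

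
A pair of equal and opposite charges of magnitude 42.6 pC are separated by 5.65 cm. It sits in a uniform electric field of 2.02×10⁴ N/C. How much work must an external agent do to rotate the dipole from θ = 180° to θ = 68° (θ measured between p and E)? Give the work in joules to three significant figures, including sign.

Dipole moment p = qd = (4.26×10⁻¹¹ C)(0.0565 m) = 2.407×10⁻¹² C·m.
W_ext = ΔU = U(θ₂) − U(θ₁) = −pE cosθ₂ − (−pE cosθ₁) = pE(cosθ₁ − cosθ₂).
W = (2.407×10⁻¹²)(2.02×10⁴)·(cos180° − cos68°) = (4.862×10⁻⁸)·(-1.3746) = -6.684×10⁻⁸ J.

W ≈ -6.68×10⁻⁸ J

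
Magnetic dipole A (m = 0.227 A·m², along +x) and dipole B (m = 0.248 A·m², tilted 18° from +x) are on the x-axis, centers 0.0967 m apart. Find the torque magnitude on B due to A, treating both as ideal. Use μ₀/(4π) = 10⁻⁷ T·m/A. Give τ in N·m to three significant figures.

τ ≈ 3.85×10⁻⁶ N·m

Dipole B is on the axis of dipole A, so B₁ there is axial: B₁ = (μ₀/4π)·2m₁/r³ along +x.
B₁ = 2(10⁻⁷)(0.227)/(0.0967)³ = 5.021×10⁻⁵ T.
τ = m₂ B₁ sinθ.
τ = (0.248)(5.021×10⁻⁵)·sin18° = 3.848×10⁻⁶ N·m.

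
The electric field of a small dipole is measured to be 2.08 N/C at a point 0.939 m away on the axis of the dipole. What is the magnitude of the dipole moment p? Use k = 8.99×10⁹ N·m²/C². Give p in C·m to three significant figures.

On axis E = 2kp/r³, so p = Er³/(2k).
p = (2.08)·(0.939)³ / (2·8.99×10⁹) = 9.578×10⁻¹¹ C·m.

p ≈ 9.58×10⁻¹¹ C·m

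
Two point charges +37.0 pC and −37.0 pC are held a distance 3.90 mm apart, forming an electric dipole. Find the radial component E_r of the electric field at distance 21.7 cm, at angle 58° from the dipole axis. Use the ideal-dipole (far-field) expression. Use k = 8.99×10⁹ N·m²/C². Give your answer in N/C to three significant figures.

Dipole moment p = qd = (3.70×10⁻¹¹ C)(0.00390 m) = 1.443×10⁻¹³ C·m.
For a dipole, E_r = (2kp cosθ)/r³.
kp/r³ = (8.99×10⁹)(1.443×10⁻¹³)/(0.217)³ = 0.1270 N/C.
E_r = 2·0.1270·cos58° = 0.1346 N/C.

E_r ≈ 0.135 N/C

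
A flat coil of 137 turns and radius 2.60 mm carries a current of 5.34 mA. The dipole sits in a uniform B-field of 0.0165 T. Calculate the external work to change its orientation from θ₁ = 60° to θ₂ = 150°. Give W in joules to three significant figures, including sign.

W ≈ 3.50×10⁻⁷ J

m = NIA = NIπa² = 137·(0.00534)·π·(0.00260)² = 1.554×10⁻⁵ A·m².
W_ext = ΔU = −mB cosθ₂ + mB cosθ₁ = mB(cosθ₁ − cosθ₂).
W = (1.554×10⁻⁵)(0.0165)·(cos60° − cos150°) = (2.564×10⁻⁷)·(+1.3660) = 3.503×10⁻⁷ J.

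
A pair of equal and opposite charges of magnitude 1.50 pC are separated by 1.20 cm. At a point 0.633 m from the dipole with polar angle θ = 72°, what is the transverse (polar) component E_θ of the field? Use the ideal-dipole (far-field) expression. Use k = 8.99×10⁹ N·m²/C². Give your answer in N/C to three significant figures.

Dipole moment p = qd = (1.50×10⁻¹² C)(0.0120 m) = 1.80×10⁻¹⁴ C·m.
For a dipole, E_θ = (kp sinθ)/r³.
kp/r³ = (8.99×10⁹)(1.80×10⁻¹⁴)/(0.633)³ = 6.380×10⁻⁴ N/C.
E_θ = 6.380×10⁻⁴·sin72° = 6.068×10⁻⁴ N/C.

E_θ ≈ 6.07×10⁻⁴ N/C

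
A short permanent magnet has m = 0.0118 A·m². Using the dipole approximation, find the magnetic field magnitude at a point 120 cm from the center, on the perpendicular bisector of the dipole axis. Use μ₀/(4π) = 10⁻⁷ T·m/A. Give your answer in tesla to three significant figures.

In the equatorial plane B = (μ₀/4π)·m/r³ (half the axial value).
B = (10⁻⁷)·(0.0118) / (1.20)³ = 6.829×10⁻¹⁰ T.

B ≈ 6.83×10⁻¹⁰ T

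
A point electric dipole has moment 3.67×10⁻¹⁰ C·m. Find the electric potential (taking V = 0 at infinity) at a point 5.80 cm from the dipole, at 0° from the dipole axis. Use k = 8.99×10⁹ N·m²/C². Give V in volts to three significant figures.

V ≈ 981 V

The dipole potential is V = kp cosθ / r².
V = (8.99×10⁹)(3.67×10⁻¹⁰)·cos0° / (0.0580)² = 980.8 V.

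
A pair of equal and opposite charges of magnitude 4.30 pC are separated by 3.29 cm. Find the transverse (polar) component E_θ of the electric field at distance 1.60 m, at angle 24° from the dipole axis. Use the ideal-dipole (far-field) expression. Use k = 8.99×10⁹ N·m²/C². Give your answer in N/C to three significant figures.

E_θ ≈ 1.26×10⁻⁴ N/C

Dipole moment p = qd = (4.30×10⁻¹² C)(0.0329 m) = 1.415×10⁻¹³ C·m.
For a dipole, E_θ = (kp sinθ)/r³.
kp/r³ = (8.99×10⁹)(1.415×10⁻¹³)/(1.60)³ = 3.106×10⁻⁴ N/C.
E_θ = 3.106×10⁻⁴·sin24° = 1.263×10⁻⁴ N/C.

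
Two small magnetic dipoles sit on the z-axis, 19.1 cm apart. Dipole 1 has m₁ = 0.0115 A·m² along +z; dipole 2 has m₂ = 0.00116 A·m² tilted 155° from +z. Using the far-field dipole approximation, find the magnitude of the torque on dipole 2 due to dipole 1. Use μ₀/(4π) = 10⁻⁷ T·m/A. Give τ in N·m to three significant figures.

Dipole B is on the axis of dipole A, so B₁ there is axial: B₁ = (μ₀/4π)·2m₁/r³ along +z.
B₁ = 2(10⁻⁷)(0.0115)/(0.191)³ = 3.301×10⁻⁷ T.
τ = m₂ B₁ sinθ.
τ = (0.00116)(3.301×10⁻⁷)·sin155° = 1.618×10⁻¹⁰ N·m.

τ ≈ 1.62×10⁻¹⁰ N·m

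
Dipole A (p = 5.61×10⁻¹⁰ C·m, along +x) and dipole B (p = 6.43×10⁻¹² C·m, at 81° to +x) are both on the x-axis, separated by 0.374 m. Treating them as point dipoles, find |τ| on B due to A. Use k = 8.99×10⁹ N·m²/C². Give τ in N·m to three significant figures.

τ ≈ 1.22×10⁻⁹ N·m

The second dipole sits on the axis of the first, so the field there is axial: E₁ = 2kp₁/r³ along +x.
E₁ = 2(8.99×10⁹)(5.61×10⁻¹⁰)/(0.374)³ = 192.8 N/C.
Torque on the second dipole: τ = p₂ E₁ sinθ.
τ = (6.43×10⁻¹²)(192.8)·sin81° = 1.225×10⁻⁹ N·m.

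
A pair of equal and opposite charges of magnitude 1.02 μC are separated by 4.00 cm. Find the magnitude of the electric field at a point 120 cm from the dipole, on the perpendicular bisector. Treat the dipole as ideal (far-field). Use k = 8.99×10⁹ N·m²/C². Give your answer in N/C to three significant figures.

Dipole moment p = qd = (1.02×10⁻⁶ C)(0.0400 m) = 4.08×10⁻⁸ C·m.
On the perpendicular bisector E = kp/r³ (half the axial value at the same distance).
E = (8.99×10⁹)(4.08×10⁻⁸) / (1.20)³ = 212.3 N/C.

E ≈ 212 N/C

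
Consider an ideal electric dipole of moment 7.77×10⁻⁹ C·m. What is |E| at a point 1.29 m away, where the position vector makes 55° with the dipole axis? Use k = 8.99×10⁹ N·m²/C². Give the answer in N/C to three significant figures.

At angle θ the dipole field magnitude is E = (kp/r³)·√(1 + 3cos²θ).
kp/r³ = (8.99×10⁹)(7.77×10⁻⁹) / (1.29)³ = 32.54 N/C.
√(1 + 3cos²55°) = √(1 + 3·0.3290) = √1.9870 ≈ 1.4096.
E ≈ 32.54 × 1.410 = 45.87 N/C.

E ≈ 45.9 N/C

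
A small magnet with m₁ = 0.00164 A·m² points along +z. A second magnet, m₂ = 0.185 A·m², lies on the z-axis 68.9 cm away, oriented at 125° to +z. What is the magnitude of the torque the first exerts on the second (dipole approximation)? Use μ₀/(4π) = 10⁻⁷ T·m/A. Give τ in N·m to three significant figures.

τ ≈ 1.52×10⁻¹⁰ N·m

Dipole B is on the axis of dipole A, so B₁ there is axial: B₁ = (μ₀/4π)·2m₁/r³ along +z.
B₁ = 2(10⁻⁷)(0.00164)/(0.689)³ = 1.003×10⁻⁹ T.
τ = m₂ B₁ sinθ.
τ = (0.185)(1.003×10⁻⁹)·sin125° = 1.520×10⁻¹⁰ N·m.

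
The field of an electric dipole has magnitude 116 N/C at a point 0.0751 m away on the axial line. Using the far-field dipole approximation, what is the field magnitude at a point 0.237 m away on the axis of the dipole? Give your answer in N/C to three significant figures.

E ≈ 3.69 N/C

Dipole fields scale as 1/r³ in the far field; the geometry is the same at both points.
E₂ = E₁ · (r₁/r₂)³ = 116 · (0.0751/0.237)³.
(r₁/r₂)³ = (0.3169)³ = 0.03182.
E₂ ≈ 3.691 N/C.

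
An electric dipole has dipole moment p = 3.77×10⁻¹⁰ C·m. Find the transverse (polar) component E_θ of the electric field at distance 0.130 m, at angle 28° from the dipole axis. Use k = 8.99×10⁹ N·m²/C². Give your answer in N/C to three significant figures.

E_θ ≈ 724 N/C

For a dipole, E_θ = (kp sinθ)/r³.
kp/r³ = (8.99×10⁹)(3.77×10⁻¹⁰)/(0.130)³ = 1543 N/C.
E_θ = 1543·sin28° = 724.2 N/C.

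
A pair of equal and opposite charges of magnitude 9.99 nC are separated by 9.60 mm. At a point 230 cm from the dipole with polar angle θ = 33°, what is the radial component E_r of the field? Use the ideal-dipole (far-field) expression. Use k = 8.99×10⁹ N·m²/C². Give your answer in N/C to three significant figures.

E_r ≈ 0.119 N/C

Dipole moment p = qd = (9.99×10⁻⁹ C)(0.00960 m) = 9.59×10⁻¹¹ C·m.
For a dipole, E_r = (2kp cosθ)/r³.
kp/r³ = (8.99×10⁹)(9.59×10⁻¹¹)/(2.30)³ = 0.07086 N/C.
E_r = 2·0.07086·cos33° = 0.1189 N/C.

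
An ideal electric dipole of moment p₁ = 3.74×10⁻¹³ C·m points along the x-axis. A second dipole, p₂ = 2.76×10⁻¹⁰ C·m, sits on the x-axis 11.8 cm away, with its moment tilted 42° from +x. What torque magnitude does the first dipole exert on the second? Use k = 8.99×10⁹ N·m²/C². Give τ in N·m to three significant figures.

τ ≈ 7.56×10⁻¹⁰ N·m

The second dipole sits on the axis of the first, so the field there is axial: E₁ = 2kp₁/r³ along +x.
E₁ = 2(8.99×10⁹)(3.74×10⁻¹³)/(0.118)³ = 4.093 N/C.
Torque on the second dipole: τ = p₂ E₁ sinθ.
τ = (2.76×10⁻¹⁰)(4.093)·sin42° = 7.558×10⁻¹⁰ N·m.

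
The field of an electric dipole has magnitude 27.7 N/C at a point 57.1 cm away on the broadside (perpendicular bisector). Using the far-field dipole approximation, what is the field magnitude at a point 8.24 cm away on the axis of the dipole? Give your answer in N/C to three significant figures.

E ≈ 1.84×10⁴ N/C

Dipole fields scale as 1/r³ in the far field.
The axial field is twice the equatorial field at the same r, so the geometry factor is 2/1.
E₂ = E₁ · (2/1) · (r₁/r₂)³ = 27.7 · 2 · (57.1/8.24)³.
(r₁/r₂)³ = (6.93)³ = 332.8.
E₂ ≈ 1.843×10⁴ N/C.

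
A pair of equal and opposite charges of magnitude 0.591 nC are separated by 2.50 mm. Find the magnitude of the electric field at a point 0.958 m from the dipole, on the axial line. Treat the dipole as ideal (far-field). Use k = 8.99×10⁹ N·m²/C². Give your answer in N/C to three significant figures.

E ≈ 0.0302 N/C

Dipole moment p = qd = (5.91×10⁻¹⁰ C)(0.00250 m) = 1.478×10⁻¹² C·m.
On the dipole axis E = 2kp/r³.
E = 2·(8.99×10⁹)(1.478×10⁻¹²) / (0.958)³ = 0.03023 N/C.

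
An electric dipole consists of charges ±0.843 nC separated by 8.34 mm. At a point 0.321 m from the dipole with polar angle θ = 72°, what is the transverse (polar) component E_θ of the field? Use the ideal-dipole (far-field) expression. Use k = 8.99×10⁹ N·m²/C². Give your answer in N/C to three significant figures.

Dipole moment p = qd = (8.43×10⁻¹⁰ C)(0.00834 m) = 7.031×10⁻¹² C·m.
For a dipole, E_θ = (kp sinθ)/r³.
kp/r³ = (8.99×10⁹)(7.031×10⁻¹²)/(0.321)³ = 1.911 N/C.
E_θ = 1.911·sin72° = 1.817 N/C.

E_θ ≈ 1.82 N/C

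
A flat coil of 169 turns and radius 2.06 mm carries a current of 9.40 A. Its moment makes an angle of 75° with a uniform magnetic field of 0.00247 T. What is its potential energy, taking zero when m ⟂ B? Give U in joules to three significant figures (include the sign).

U ≈ -1.35×10⁻⁵ J

m = NIA = NIπa² = 169·(9.40)·π·(0.00206)² = 0.02118 A·m².
U = −m·B = −mB cosθ.
U = −(0.02118)(0.00247)·cos75° = -1.354×10⁻⁵ J.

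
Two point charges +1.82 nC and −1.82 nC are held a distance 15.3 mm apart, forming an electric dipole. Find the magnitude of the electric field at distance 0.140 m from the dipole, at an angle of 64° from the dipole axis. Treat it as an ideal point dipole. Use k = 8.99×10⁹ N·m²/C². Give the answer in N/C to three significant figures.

E ≈ 115 N/C

Dipole moment p = qd = (1.82×10⁻⁹ C)(0.0153 m) = 2.785×10⁻¹¹ C·m.
At angle θ the dipole field magnitude is E = (kp/r³)·√(1 + 3cos²θ).
kp/r³ = (8.99×10⁹)(2.785×10⁻¹¹) / (0.140)³ = 91.24 N/C.
√(1 + 3cos²64°) = √(1 + 3·0.1922) = √1.5765 ≈ 1.2556.
E ≈ 91.24 × 1.256 = 114.6 N/C.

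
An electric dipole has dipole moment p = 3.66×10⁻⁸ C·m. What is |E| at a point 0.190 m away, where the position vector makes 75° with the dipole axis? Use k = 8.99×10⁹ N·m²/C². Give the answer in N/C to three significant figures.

E ≈ 5.26×10⁴ N/C

At angle θ the dipole field magnitude is E = (kp/r³)·√(1 + 3cos²θ).
kp/r³ = (8.99×10⁹)(3.66×10⁻⁸) / (0.190)³ = 4.797×10⁴ N/C.
√(1 + 3cos²75°) = √(1 + 3·0.0670) = √1.2010 ≈ 1.0959.
E ≈ 4.797×10⁴ × 1.096 = 5.257×10⁴ N/C.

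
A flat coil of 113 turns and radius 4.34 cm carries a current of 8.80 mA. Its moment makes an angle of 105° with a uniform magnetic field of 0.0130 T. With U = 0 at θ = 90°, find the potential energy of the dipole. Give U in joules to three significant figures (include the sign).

m = NIA = NIπa² = 113·(0.00880)·π·(0.0434)² = 0.005884 A·m².
U = −m·B = −mB cosθ.
U = −(0.005884)(0.0130)·cos105° = 1.980×10⁻⁵ J.

U ≈ 1.98×10⁻⁵ J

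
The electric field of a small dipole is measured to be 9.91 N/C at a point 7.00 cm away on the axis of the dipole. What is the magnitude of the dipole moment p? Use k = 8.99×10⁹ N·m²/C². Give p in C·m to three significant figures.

p ≈ 1.89×10⁻¹³ C·m

On axis E = 2kp/r³, so p = Er³/(2k).
p = (9.91)·(0.0700)³ / (2·8.99×10⁹) = 1.891×10⁻¹³ C·m.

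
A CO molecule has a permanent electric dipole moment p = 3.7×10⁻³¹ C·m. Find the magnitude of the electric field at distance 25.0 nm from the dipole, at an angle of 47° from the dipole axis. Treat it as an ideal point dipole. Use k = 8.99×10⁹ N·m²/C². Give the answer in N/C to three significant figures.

At angle θ the dipole field magnitude is E = (kp/r³)·√(1 + 3cos²θ).
kp/r³ = (8.99×10⁹)(3.70×10⁻³¹) / (2.50×10⁻⁸)³ = 212.9 N/C.
√(1 + 3cos²47°) = √(1 + 3·0.4651) = √2.3954 ≈ 1.5477.
E ≈ 212.9 × 1.548 = 329.5 N/C.

E ≈ 329 N/C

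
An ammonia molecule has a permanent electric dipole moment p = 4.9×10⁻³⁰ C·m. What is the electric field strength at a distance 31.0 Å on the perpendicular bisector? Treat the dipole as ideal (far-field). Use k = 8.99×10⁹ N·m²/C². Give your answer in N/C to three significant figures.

On the perpendicular bisector E = kp/r³ (half the axial value at the same distance).
E = (8.99×10⁹)(4.90×10⁻³⁰) / (3.10×10⁻⁹)³ = 1.479×10⁶ N/C.

E ≈ 1.48×10⁶ N/C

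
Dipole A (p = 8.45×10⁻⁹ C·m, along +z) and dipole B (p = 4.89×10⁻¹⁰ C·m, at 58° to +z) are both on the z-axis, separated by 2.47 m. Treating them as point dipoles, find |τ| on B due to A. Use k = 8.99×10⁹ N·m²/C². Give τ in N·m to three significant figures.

τ ≈ 4.18×10⁻⁹ N·m

The second dipole sits on the axis of the first, so the field there is axial: E₁ = 2kp₁/r³ along +z.
E₁ = 2(8.99×10⁹)(8.45×10⁻⁹)/(2.47)³ = 10.08 N/C.
Torque on the second dipole: τ = p₂ E₁ sinθ.
τ = (4.89×10⁻¹⁰)(10.08)·sin58° = 4.181×10⁻⁹ N·m.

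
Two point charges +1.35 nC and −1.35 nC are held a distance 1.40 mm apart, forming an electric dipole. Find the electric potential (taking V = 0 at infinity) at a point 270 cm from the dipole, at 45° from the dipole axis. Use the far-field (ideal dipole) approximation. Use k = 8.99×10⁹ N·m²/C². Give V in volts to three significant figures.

V ≈ 0.00165 V

Dipole moment p = qd = (1.35×10⁻⁹ C)(0.00140 m) = 1.89×10⁻¹² C·m.
The dipole potential is V = kp cosθ / r².
V = (8.99×10⁹)(1.89×10⁻¹²)·cos45° / (2.70)² = 0.001648 V.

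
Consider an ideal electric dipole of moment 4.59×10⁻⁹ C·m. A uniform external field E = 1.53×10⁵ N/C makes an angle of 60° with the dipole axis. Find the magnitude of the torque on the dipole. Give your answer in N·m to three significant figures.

τ ≈ 6.08×10⁻⁴ N·m

Torque on an electric dipole: τ = pE sinθ.
τ = (4.59×10⁻⁹)(1.53×10⁵)·sin60° = 6.082×10⁻⁴ N·m.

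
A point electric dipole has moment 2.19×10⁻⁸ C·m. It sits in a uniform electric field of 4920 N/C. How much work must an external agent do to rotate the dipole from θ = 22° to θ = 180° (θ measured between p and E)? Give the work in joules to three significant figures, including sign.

W ≈ 2.08×10⁻⁴ J

W_ext = ΔU = U(θ₂) − U(θ₁) = −pE cosθ₂ − (−pE cosθ₁) = pE(cosθ₁ − cosθ₂).
W = (2.19×10⁻⁸)(4920)·(cos22° − cos180°) = (1.077×10⁻⁴)·(+1.9272) = 2.077×10⁻⁴ J.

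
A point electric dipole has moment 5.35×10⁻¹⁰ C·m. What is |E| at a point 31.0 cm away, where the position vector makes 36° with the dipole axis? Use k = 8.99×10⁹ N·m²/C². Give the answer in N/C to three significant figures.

E ≈ 278 N/C

At angle θ the dipole field magnitude is E = (kp/r³)·√(1 + 3cos²θ).
kp/r³ = (8.99×10⁹)(5.35×10⁻¹⁰) / (0.310)³ = 161.4 N/C.
√(1 + 3cos²36°) = √(1 + 3·0.6545) = √2.9635 ≈ 1.7215.
E ≈ 161.4 × 1.721 = 277.9 N/C.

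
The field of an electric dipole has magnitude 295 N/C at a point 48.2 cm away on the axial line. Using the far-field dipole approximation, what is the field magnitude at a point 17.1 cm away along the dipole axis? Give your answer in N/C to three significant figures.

E ≈ 6610 N/C

Dipole fields scale as 1/r³ in the far field; the geometry is the same at both points.
E₂ = E₁ · (r₁/r₂)³ = 295 · (48.2/17.1)³.
(r₁/r₂)³ = (2.819)³ = 22.4.
E₂ ≈ 6607 N/C.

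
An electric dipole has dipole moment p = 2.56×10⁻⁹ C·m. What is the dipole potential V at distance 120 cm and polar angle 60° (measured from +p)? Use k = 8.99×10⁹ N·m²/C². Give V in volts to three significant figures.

The dipole potential is V = kp cosθ / r².
V = (8.99×10⁹)(2.56×10⁻⁹)·cos60° / (1.20)² = 7.991 V.

V ≈ 7.99 V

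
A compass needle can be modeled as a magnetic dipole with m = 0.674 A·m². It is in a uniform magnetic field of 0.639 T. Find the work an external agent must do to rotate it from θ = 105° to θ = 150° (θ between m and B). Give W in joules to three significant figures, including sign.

W_ext = ΔU = −mB cosθ₂ + mB cosθ₁ = mB(cosθ₁ − cosθ₂).
W = (0.674)(0.639)·(cos105° − cos150°) = (0.4307)·(+0.6072) = 0.2615 J.

W ≈ 0.262 J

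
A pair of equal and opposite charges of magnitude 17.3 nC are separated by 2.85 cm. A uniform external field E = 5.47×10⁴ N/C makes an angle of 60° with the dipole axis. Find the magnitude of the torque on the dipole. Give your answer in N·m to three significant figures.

τ ≈ 2.34×10⁻⁵ N·m

Dipole moment p = qd = (1.73×10⁻⁸ C)(0.0285 m) = 4.931×10⁻¹⁰ C·m.
Torque on an electric dipole: τ = pE sinθ.
τ = (4.931×10⁻¹⁰)(5.47×10⁴)·sin60° = 2.336×10⁻⁵ N·m.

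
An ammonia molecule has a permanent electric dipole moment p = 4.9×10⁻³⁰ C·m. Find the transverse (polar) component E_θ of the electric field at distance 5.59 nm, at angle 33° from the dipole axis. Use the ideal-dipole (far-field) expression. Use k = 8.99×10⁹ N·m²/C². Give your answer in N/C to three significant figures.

For a dipole, E_θ = (kp sinθ)/r³.
kp/r³ = (8.99×10⁹)(4.90×10⁻³⁰)/(5.59×10⁻⁹)³ = 2.522×10⁵ N/C.
E_θ = 2.522×10⁵·sin33° = 1.374×10⁵ N/C.

E_θ ≈ 1.37×10⁵ N/C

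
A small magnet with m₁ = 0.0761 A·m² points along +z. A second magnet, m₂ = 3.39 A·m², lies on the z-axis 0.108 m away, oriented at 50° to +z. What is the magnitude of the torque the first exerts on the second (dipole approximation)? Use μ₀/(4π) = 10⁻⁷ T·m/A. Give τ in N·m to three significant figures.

τ ≈ 3.14×10⁻⁵ N·m

Dipole B is on the axis of dipole A, so B₁ there is axial: B₁ = (μ₀/4π)·2m₁/r³ along +z.
B₁ = 2(10⁻⁷)(0.0761)/(0.108)³ = 1.208×10⁻⁵ T.
τ = m₂ B₁ sinθ.
τ = (3.39)(1.208×10⁻⁵)·sin50° = 3.138×10⁻⁵ N·m.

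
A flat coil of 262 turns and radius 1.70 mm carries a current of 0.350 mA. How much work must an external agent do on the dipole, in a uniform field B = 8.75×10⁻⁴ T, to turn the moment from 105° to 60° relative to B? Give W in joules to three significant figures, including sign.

W ≈ -5.53×10⁻¹⁰ J

m = NIA = NIπa² = 262·(3.50×10⁻⁴)·π·(0.00170)² = 8.326×10⁻⁷ A·m².
W_ext = ΔU = −mB cosθ₂ + mB cosθ₁ = mB(cosθ₁ − cosθ₂).
W = (8.326×10⁻⁷)(8.75×10⁻⁴)·(cos105° − cos60°) = (7.285×10⁻¹⁰)·(-0.7588) = -5.528×10⁻¹⁰ J.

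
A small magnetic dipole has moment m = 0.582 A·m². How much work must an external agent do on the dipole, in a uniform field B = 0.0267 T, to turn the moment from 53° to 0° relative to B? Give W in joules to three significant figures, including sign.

W ≈ -0.00619 J

W_ext = ΔU = −mB cosθ₂ + mB cosθ₁ = mB(cosθ₁ − cosθ₂).
W = (0.582)(0.0267)·(cos53° − cos0°) = (0.01554)·(-0.3982) = -0.006188 J.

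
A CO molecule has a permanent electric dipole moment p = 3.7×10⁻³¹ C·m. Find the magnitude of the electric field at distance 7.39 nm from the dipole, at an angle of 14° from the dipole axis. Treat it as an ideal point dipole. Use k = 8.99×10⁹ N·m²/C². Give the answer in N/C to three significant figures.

At angle θ the dipole field magnitude is E = (kp/r³)·√(1 + 3cos²θ).
kp/r³ = (8.99×10⁹)(3.70×10⁻³¹) / (7.39×10⁻⁹)³ = 8242 N/C.
√(1 + 3cos²14°) = √(1 + 3·0.9415) = √3.8244 ≈ 1.9556.
E ≈ 8242 × 1.956 = 1.612×10⁴ N/C.

E ≈ 1.61×10⁴ N/C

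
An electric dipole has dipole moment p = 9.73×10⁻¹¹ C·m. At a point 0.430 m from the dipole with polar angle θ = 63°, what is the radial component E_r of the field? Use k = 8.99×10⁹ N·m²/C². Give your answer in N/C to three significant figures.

E_r ≈ 9.99 N/C

For a dipole, E_r = (2kp cosθ)/r³.
kp/r³ = (8.99×10⁹)(9.73×10⁻¹¹)/(0.430)³ = 11.00 N/C.
E_r = 2·11.00·cos63° = 9.990 N/C.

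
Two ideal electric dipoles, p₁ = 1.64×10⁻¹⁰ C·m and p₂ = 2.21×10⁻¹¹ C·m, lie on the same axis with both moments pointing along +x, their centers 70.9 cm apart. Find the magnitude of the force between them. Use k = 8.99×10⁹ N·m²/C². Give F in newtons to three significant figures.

On-axis field of dipole 1 at distance r: E = 2kp₁/r³. Force on dipole 2 is F = p₂·dE/dr (gradient along axis).
dE/dr = −6kp₁/r⁴, so |F| = 6kp₁p₂/r⁴ (attractive for aligned moments).
F = 6(8.99×10⁹)(1.64×10⁻¹⁰)(2.21×10⁻¹¹)/(0.709)⁴ = 7.737×10⁻¹⁰ N.

F ≈ 7.74×10⁻¹⁰ N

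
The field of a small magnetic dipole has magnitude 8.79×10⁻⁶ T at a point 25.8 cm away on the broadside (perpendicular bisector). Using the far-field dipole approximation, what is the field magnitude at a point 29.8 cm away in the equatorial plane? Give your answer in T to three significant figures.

Dipole fields scale as 1/r³ in the far field; the geometry is the same at both points.
B₂ = B₁ · (r₁/r₂)³ = 8.79×10⁻⁶ · (25.8/29.8)³.
(r₁/r₂)³ = (0.8658)³ = 0.6489.
B₂ ≈ 5.704×10⁻⁶ T.

B ≈ 5.70×10⁻⁶ T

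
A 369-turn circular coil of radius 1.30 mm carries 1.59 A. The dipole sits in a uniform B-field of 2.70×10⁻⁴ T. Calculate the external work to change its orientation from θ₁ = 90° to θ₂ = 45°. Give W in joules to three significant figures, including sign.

W ≈ -5.95×10⁻⁷ J

m = NIA = NIπa² = 369·(1.59)·π·(0.00130)² = 0.003115 A·m².
W_ext = ΔU = −mB cosθ₂ + mB cosθ₁ = mB(cosθ₁ − cosθ₂).
W = (0.003115)(2.70×10⁻⁴)·(cos90° − cos45°) = (8.410×10⁻⁷)·(-0.7071) = -5.947×10⁻⁷ J.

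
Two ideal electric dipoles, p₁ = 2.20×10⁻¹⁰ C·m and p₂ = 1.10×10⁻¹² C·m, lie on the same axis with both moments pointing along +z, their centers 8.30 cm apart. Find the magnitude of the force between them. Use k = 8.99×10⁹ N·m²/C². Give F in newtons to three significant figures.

F ≈ 2.75×10⁻⁷ N

On-axis field of dipole 1 at distance r: E = 2kp₁/r³. Force on dipole 2 is F = p₂·dE/dr (gradient along axis).
dE/dr = −6kp₁/r⁴, so |F| = 6kp₁p₂/r⁴ (attractive for aligned moments).
F = 6(8.99×10⁹)(2.20×10⁻¹⁰)(1.10×10⁻¹²)/(0.0830)⁴ = 2.751×10⁻⁷ N.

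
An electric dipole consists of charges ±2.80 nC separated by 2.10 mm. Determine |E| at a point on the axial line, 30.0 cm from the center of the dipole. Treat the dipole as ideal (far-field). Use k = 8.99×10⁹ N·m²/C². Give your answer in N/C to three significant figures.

Dipole moment p = qd = (2.80×10⁻⁹ C)(0.00210 m) = 5.88×10⁻¹² C·m.
On the dipole axis E = 2kp/r³.
E = 2·(8.99×10⁹)(5.88×10⁻¹²) / (0.300)³ = 3.916 N/C.

E ≈ 3.92 N/C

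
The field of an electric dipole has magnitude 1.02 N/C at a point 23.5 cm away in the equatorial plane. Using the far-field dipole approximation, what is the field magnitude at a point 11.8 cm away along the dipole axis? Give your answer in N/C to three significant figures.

E ≈ 16.1 N/C

Dipole fields scale as 1/r³ in the far field.
The axial field is twice the equatorial field at the same r, so the geometry factor is 2/1.
E₂ = E₁ · (2/1) · (r₁/r₂)³ = 1.02 · 2 · (23.5/11.8)³.
(r₁/r₂)³ = (1.992)³ = 7.899.
E₂ ≈ 16.11 N/C.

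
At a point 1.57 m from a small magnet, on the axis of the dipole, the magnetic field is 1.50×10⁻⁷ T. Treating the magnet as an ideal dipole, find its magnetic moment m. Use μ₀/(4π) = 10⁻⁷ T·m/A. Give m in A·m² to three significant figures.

m ≈ 2.90 A·m²

On axis B = (μ₀/4π)·2m/r³, so m = Br³·4π/(μ₀·2).
m = (1.50×10⁻⁷)·(1.57)³ / (2·10⁻⁷) = 2.902 A·m².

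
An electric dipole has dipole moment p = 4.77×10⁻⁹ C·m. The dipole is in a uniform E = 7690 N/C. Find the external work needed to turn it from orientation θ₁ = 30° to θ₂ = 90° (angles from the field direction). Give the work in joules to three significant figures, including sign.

W ≈ 3.18×10⁻⁵ J

W_ext = ΔU = U(θ₂) − U(θ₁) = −pE cosθ₂ − (−pE cosθ₁) = pE(cosθ₁ − cosθ₂).
W = (4.77×10⁻⁹)(7690)·(cos30° − cos90°) = (3.668×10⁻⁵)·(+0.8660) = 3.177×10⁻⁵ J.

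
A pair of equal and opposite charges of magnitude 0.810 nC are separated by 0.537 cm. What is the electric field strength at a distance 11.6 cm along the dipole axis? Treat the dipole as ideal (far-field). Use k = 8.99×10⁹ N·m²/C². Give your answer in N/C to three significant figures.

Dipole moment p = qd = (8.10×10⁻¹⁰ C)(0.00537 m) = 4.35×10⁻¹² C·m.
On the dipole axis E = 2kp/r³.
E = 2·(8.99×10⁹)(4.35×10⁻¹²) / (0.116)³ = 50.11 N/C.

E ≈ 50.1 N/C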